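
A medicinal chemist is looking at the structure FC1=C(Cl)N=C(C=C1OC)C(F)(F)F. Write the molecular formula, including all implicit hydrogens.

C7H4ClF4NO

Walk through each heavy atom and fill implicit hydrogens from standard valence (C 4, N 3, O 2, S 2, halogen 1):
  atom 1: F (halogen, monovalent) → 0 H
  atom 2: C, bond orders sum to 4 (valence 4) → 0 H
  atom 3: C, bond orders sum to 4 (valence 4) → 0 H
  atom 4: Cl (halogen, monovalent) → 0 H
  atom 5: N, bond orders sum to 3 (valence 3) → 0 H
  atom 6: C, bond orders sum to 4 (valence 4) → 0 H
  atom 7: C, bond orders sum to 3 (valence 4) → 1 H
  atom 8: C, bond orders sum to 4 (valence 4) → 0 H
  atom 9: O, bond orders sum to 2 (valence 2) → 0 H
  atom 10: C, bond orders sum to 1 (valence 4) → 3 H
  atom 11: C, bond orders sum to 4 (valence 4) → 0 H
  atom 12: F (halogen, monovalent) → 0 H
  atom 13: F (halogen, monovalent) → 0 H
  atom 14: F (halogen, monovalent) → 0 H
Totals → C:7, H:4, Cl:1, F:4, N:1, O:1.
In Hill order: C7H4ClF4NO.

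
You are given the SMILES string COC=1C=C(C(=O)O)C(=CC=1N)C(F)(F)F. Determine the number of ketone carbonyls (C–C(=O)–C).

Scan the SMILES for the ketone motif — none present.
Groups that are present: 1 carboxylic acid, 1 ether, 1 primary amine.

0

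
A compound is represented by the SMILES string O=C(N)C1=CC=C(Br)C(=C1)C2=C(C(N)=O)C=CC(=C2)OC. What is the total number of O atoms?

Scan the SMILES for O atoms (remember two-letter symbols like Cl and Br are single atoms).
Oxygen count: 3.

3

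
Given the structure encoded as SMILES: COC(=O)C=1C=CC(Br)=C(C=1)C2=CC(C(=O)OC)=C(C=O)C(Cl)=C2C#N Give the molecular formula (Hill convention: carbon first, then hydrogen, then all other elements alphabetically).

Walk through each heavy atom and fill implicit hydrogens from standard valence (C 4, N 3, O 2, S 2, halogen 1):
  atom 1: C, bond orders sum to 1 (valence 4) → 3 H
  atom 2: O, bond orders sum to 2 (valence 2) → 0 H
  atom 3: C, bond orders sum to 4 (valence 4) → 0 H
  atom 4: O, bond orders sum to 2 (valence 2) → 0 H
  atom 5: C, bond orders sum to 4 (valence 4) → 0 H
  atom 6: C, bond orders sum to 3 (valence 4) → 1 H
  atom 7: C, bond orders sum to 3 (valence 4) → 1 H
  atom 8: C, bond orders sum to 4 (valence 4) → 0 H
  atom 9: Br (halogen, monovalent) → 0 H
  atom 10: C, bond orders sum to 4 (valence 4) → 0 H
  atom 11: C, bond orders sum to 3 (valence 4) → 1 H
  atom 12: C, bond orders sum to 4 (valence 4) → 0 H
  atom 13: C, bond orders sum to 3 (valence 4) → 1 H
  atom 14: C, bond orders sum to 4 (valence 4) → 0 H
  atom 15: C, bond orders sum to 4 (valence 4) → 0 H
  atom 16: O, bond orders sum to 2 (valence 2) → 0 H
  atom 17: O, bond orders sum to 2 (valence 2) → 0 H
  atom 18: C, bond orders sum to 1 (valence 4) → 3 H
  atom 19: C, bond orders sum to 4 (valence 4) → 0 H
  atom 20: C, bond orders sum to 3 (valence 4) → 1 H
  atom 21: O, bond orders sum to 2 (valence 2) → 0 H
  atom 22: C, bond orders sum to 4 (valence 4) → 0 H
  atom 23: Cl (halogen, monovalent) → 0 H
  atom 24: C, bond orders sum to 4 (valence 4) → 0 H
  atom 25: C, bond orders sum to 4 (valence 4) → 0 H
  atom 26: N, bond orders sum to 3 (valence 3) → 0 H
Totals → C:18, H:11, Br:1, Cl:1, N:1, O:5.

C18H11BrClNO5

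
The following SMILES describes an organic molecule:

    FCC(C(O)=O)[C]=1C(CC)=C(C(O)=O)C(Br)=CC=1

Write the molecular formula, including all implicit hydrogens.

C12H12BrFO4

Walk through each heavy atom and fill implicit hydrogens from standard valence (C 4, N 3, O 2, S 2, halogen 1):
  atom 1: F (halogen, monovalent) → 0 H
  atom 2: C, bond orders sum to 2 (valence 4) → 2 H
  atom 3: C, bond orders sum to 3 (valence 4) → 1 H
  atom 4: C, bond orders sum to 4 (valence 4) → 0 H
  atom 5: O, bond orders sum to 1 (valence 2) → 1 H
  atom 6: O, bond orders sum to 2 (valence 2) → 0 H
  atom 7: C with explicit H count 0
  atom 8: C, bond orders sum to 4 (valence 4) → 0 H
  atom 9: C, bond orders sum to 2 (valence 4) → 2 H
  atom 10: C, bond orders sum to 1 (valence 4) → 3 H
  atom 11: C, bond orders sum to 4 (valence 4) → 0 H
  atom 12: C, bond orders sum to 4 (valence 4) → 0 H
  atom 13: O, bond orders sum to 1 (valence 2) → 1 H
  atom 14: O, bond orders sum to 2 (valence 2) → 0 H
  atom 15: C, bond orders sum to 4 (valence 4) → 0 H
  atom 16: Br (halogen, monovalent) → 0 H
  atom 17: C, bond orders sum to 3 (valence 4) → 1 H
  atom 18: C, bond orders sum to 3 (valence 4) → 1 H
Totals → C:12, H:12, Br:1, F:1, O:4.
In Hill order: C12H12BrFO4.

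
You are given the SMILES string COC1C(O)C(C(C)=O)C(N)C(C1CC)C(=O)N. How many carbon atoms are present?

12

Count every carbon token in the SMILES (each C, including those in ring-closure positions and inside branches).
Carbon count: 12.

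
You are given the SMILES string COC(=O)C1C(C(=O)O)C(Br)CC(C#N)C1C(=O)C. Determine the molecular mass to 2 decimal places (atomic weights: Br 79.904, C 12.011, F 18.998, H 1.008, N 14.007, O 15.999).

First, the molecular formula is C12H14BrNO5 (counting implicit H from valence).
  Br: 1 × 79.904 = 79.904
  C: 12 × 12.011 = 144.132
  H: 14 × 1.008 = 14.112
  N: 1 × 14.007 = 14.007
  O: 5 × 15.999 = 79.995
Sum: 1×79.904 + 12×12.011 + 14×1.008 + 1×14.007 + 5×15.999 = 332.150 → 332.15 g/mol.

332.15 g/mol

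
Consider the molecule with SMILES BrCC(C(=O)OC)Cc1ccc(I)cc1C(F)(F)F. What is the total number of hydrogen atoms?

Walk through each heavy atom and fill implicit hydrogens from standard valence (C 4, N 3, O 2, S 2, halogen 1); for lowercase aromatic atoms, an aromatic c carries 1 H when it has two neighbours and 0 H with three, and aromatic n carries 0 H:
  atom 1: Br (halogen, monovalent) → 0 H
  atom 2: C, bond orders sum to 2 (valence 4) → 2 H
  atom 3: C, bond orders sum to 3 (valence 4) → 1 H
  atom 4: C, bond orders sum to 4 (valence 4) → 0 H
  atom 5: O, bond orders sum to 2 (valence 2) → 0 H
  atom 6: O, bond orders sum to 2 (valence 2) → 0 H
  atom 7: C, bond orders sum to 1 (valence 4) → 3 H
  atom 8: C, bond orders sum to 2 (valence 4) → 2 H
  atom 9: aromatic c, 3 neighbours → 0 H
  atom 10: aromatic c, 2 neighbours → 1 H
  atom 11: aromatic c, 2 neighbours → 1 H
  atom 12: aromatic c, 3 neighbours → 0 H
  atom 13: I (halogen, monovalent) → 0 H
  atom 14: aromatic c, 2 neighbours → 1 H
  atom 15: aromatic c, 3 neighbours → 0 H
  atom 16: C, bond orders sum to 4 (valence 4) → 0 H
  atom 17: F (halogen, monovalent) → 0 H
  atom 18: F (halogen, monovalent) → 0 H
  atom 19: F (halogen, monovalent) → 0 H
Total hydrogens: 11.

11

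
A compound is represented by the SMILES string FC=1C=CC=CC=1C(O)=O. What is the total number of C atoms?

7

Count every carbon token in the SMILES (each C, including those in ring-closure positions and inside branches).
Carbon count: 7.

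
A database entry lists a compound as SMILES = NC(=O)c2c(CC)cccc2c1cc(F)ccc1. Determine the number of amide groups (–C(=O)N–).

1

The amide motif appears at heavy-atom position 2 in the SMILES.
Amide count: 1.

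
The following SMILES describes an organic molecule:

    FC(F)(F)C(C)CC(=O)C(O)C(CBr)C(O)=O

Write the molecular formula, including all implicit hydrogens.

Walk through each heavy atom and fill implicit hydrogens from standard valence (C 4, N 3, O 2, S 2, halogen 1):
  atom 1: F (halogen, monovalent) → 0 H
  atom 2: C, bond orders sum to 4 (valence 4) → 0 H
  atom 3: F (halogen, monovalent) → 0 H
  atom 4: F (halogen, monovalent) → 0 H
  atom 5: C, bond orders sum to 3 (valence 4) → 1 H
  atom 6: C, bond orders sum to 1 (valence 4) → 3 H
  atom 7: C, bond orders sum to 2 (valence 4) → 2 H
  atom 8: C, bond orders sum to 4 (valence 4) → 0 H
  atom 9: O, bond orders sum to 2 (valence 2) → 0 H
  atom 10: C, bond orders sum to 3 (valence 4) → 1 H
  atom 11: O, bond orders sum to 1 (valence 2) → 1 H
  atom 12: C, bond orders sum to 3 (valence 4) → 1 H
  atom 13: C, bond orders sum to 2 (valence 4) → 2 H
  atom 14: Br (halogen, monovalent) → 0 H
  atom 15: C, bond orders sum to 4 (valence 4) → 0 H
  atom 16: O, bond orders sum to 1 (valence 2) → 1 H
  atom 17: O, bond orders sum to 2 (valence 2) → 0 H
Totals → C:9, H:12, Br:1, F:3, O:4.

C9H12BrF3O4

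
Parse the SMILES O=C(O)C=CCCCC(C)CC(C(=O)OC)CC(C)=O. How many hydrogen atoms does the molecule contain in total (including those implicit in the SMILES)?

Walk through each heavy atom and fill implicit hydrogens from standard valence (C 4, N 3, O 2, S 2, halogen 1):
  atom 1: O, bond orders sum to 2 (valence 2) → 0 H
  atom 2: C, bond orders sum to 4 (valence 4) → 0 H
  atom 3: O, bond orders sum to 1 (valence 2) → 1 H
  atom 4: C, bond orders sum to 3 (valence 4) → 1 H
  atom 5: C, bond orders sum to 3 (valence 4) → 1 H
  atom 6: C, bond orders sum to 2 (valence 4) → 2 H
  atom 7: C, bond orders sum to 2 (valence 4) → 2 H
  atom 8: C, bond orders sum to 2 (valence 4) → 2 H
  atom 9: C, bond orders sum to 3 (valence 4) → 1 H
  atom 10: C, bond orders sum to 1 (valence 4) → 3 H
  atom 11: C, bond orders sum to 2 (valence 4) → 2 H
  atom 12: C, bond orders sum to 3 (valence 4) → 1 H
  atom 13: C, bond orders sum to 4 (valence 4) → 0 H
  atom 14: O, bond orders sum to 2 (valence 2) → 0 H
  atom 15: O, bond orders sum to 2 (valence 2) → 0 H
  atom 16: C, bond orders sum to 1 (valence 4) → 3 H
  atom 17: C, bond orders sum to 2 (valence 4) → 2 H
  atom 18: C, bond orders sum to 4 (valence 4) → 0 H
  atom 19: C, bond orders sum to 1 (valence 4) → 3 H
  atom 20: O, bond orders sum to 2 (valence 2) → 0 H
Total hydrogens: 24.

24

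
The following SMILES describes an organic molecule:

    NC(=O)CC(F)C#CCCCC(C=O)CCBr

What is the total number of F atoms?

Scan the SMILES for F atoms (remember two-letter symbols like Cl and Br are single atoms).
Fluorine count: 1.

1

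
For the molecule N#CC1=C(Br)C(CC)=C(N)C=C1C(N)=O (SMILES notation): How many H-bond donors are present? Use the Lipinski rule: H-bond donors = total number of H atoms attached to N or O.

4

Donors: find every N or O and count the H atoms it carries.
  atom 1 (N): bond orders sum to 3 → 0 H
  atom 10 (N): bond orders sum to 1 → 2 H
  atom 14 (N): bond orders sum to 1 → 2 H
  atom 15 (O): bond orders sum to 2 → 0 H
Lipinski HBD = 4.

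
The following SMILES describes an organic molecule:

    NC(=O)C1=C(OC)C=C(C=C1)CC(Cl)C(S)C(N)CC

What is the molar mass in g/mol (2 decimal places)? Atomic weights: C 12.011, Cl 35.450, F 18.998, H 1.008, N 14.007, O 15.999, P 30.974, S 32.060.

316.84 g/mol

First, the molecular formula is C14H21ClN2O2S (counting implicit H from valence).
  C: 14 × 12.011 = 168.154
  Cl: 1 × 35.450 = 35.450
  H: 21 × 1.008 = 21.168
  N: 2 × 14.007 = 28.014
  O: 2 × 15.999 = 31.998
  S: 1 × 32.060 = 32.060
Sum: 14×12.011 + 1×35.450 + 21×1.008 + 2×14.007 + 2×15.999 + 1×32.060 = 316.844 → 316.84 g/mol.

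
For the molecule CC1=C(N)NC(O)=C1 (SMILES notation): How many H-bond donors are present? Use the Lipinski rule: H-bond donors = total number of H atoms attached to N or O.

Donors: find every N or O and count the H atoms it carries.
  atom 4 (N): bond orders sum to 1 → 2 H
  atom 5 (N): bond orders sum to 2 → 1 H
  atom 7 (O): bond orders sum to 1 → 1 H
Lipinski HBD = 4.

4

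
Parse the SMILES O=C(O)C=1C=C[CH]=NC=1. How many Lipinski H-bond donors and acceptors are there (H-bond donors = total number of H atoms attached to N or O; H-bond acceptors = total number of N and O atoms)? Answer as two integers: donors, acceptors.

1, 3

Donors: find every N or O and count the H atoms it carries.
  atom 1 (O): bond orders sum to 2 → 0 H
  atom 3 (O): bond orders sum to 1 → 1 H
  atom 8 (N): bond orders sum to 3 → 0 H
Lipinski HBD = 1.
Acceptors: N atoms = 1, O atoms = 2 → HBA = 3.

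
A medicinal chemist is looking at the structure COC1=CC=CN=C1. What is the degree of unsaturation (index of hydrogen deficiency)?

Molecular formula: C6H7NO.
DoU = (2C + 2 + N − H − X) / 2, where X is the halogen count and O/S are ignored.
    = (2·6 + 2 + 1 − 7 − 0) / 2 = 8 / 2 = 4.

4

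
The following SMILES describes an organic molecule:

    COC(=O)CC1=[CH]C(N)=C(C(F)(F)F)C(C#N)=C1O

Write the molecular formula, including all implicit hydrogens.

C11H9F3N2O3

Walk through each heavy atom and fill implicit hydrogens from standard valence (C 4, N 3, O 2, S 2, halogen 1):
  atom 1: C, bond orders sum to 1 (valence 4) → 3 H
  atom 2: O, bond orders sum to 2 (valence 2) → 0 H
  atom 3: C, bond orders sum to 4 (valence 4) → 0 H
  atom 4: O, bond orders sum to 2 (valence 2) → 0 H
  atom 5: C, bond orders sum to 2 (valence 4) → 2 H
  atom 6: C, bond orders sum to 4 (valence 4) → 0 H
  atom 7: C with explicit H count 1
  atom 8: C, bond orders sum to 4 (valence 4) → 0 H
  atom 9: N, bond orders sum to 1 (valence 3) → 2 H
  atom 10: C, bond orders sum to 4 (valence 4) → 0 H
  atom 11: C, bond orders sum to 4 (valence 4) → 0 H
  atom 12: F (halogen, monovalent) → 0 H
  atom 13: F (halogen, monovalent) → 0 H
  atom 14: F (halogen, monovalent) → 0 H
  atom 15: C, bond orders sum to 4 (valence 4) → 0 H
  atom 16: C, bond orders sum to 4 (valence 4) → 0 H
  atom 17: N, bond orders sum to 3 (valence 3) → 0 H
  atom 18: C, bond orders sum to 4 (valence 4) → 0 H
  atom 19: O, bond orders sum to 1 (valence 2) → 1 H
Totals → C:11, H:9, F:3, N:2, O:3.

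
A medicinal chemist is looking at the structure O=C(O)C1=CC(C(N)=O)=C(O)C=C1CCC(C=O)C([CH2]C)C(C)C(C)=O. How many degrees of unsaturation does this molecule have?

Degree of unsaturation = (number of rings) + (number of π bonds).
Ring closures in the SMILES: 1.
π bonds: 7 double bonds (each 1 DoU) → 7 DoU from unsaturation.
Total DoU = 1 + 7 = 8.

8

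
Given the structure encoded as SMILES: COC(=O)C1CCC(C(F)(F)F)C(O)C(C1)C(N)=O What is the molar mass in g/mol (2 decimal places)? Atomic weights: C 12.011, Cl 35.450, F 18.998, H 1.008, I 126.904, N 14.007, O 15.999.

283.25 g/mol

First, the molecular formula is C11H16F3NO4 (counting implicit H from valence).
  C: 11 × 12.011 = 132.121
  F: 3 × 18.998 = 56.994
  H: 16 × 1.008 = 16.128
  N: 1 × 14.007 = 14.007
  O: 4 × 15.999 = 63.996
Sum: 11×12.011 + 3×18.998 + 16×1.008 + 1×14.007 + 4×15.999 = 283.246 → 283.25 g/mol.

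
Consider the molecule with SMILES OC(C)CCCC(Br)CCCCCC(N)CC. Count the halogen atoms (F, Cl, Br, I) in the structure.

Halogen atoms appear at heavy-atom position 8 (1×Br).
Other groups present: 1 hydroxyl, 1 primary amine.
Halogen count: 1.

1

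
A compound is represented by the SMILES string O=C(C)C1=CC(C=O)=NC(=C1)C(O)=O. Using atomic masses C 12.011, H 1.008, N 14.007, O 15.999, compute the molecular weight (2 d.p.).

193.16 g/mol

First, the molecular formula is C9H7NO4 (counting implicit H from valence).
  C: 9 × 12.011 = 108.099
  H: 7 × 1.008 = 7.056
  N: 1 × 14.007 = 14.007
  O: 4 × 15.999 = 63.996
Sum: 9×12.011 + 7×1.008 + 1×14.007 + 4×15.999 = 193.158 → 193.16 g/mol.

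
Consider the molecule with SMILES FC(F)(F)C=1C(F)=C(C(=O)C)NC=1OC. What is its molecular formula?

C8H7F4NO2

Walk through each heavy atom and fill implicit hydrogens from standard valence (C 4, N 3, O 2, S 2, halogen 1):
  atom 1: F (halogen, monovalent) → 0 H
  atom 2: C, bond orders sum to 4 (valence 4) → 0 H
  atom 3: F (halogen, monovalent) → 0 H
  atom 4: F (halogen, monovalent) → 0 H
  atom 5: C, bond orders sum to 4 (valence 4) → 0 H
  atom 6: C, bond orders sum to 4 (valence 4) → 0 H
  atom 7: F (halogen, monovalent) → 0 H
  atom 8: C, bond orders sum to 4 (valence 4) → 0 H
  atom 9: C, bond orders sum to 4 (valence 4) → 0 H
  atom 10: O, bond orders sum to 2 (valence 2) → 0 H
  atom 11: C, bond orders sum to 1 (valence 4) → 3 H
  atom 12: N, bond orders sum to 2 (valence 3) → 1 H
  atom 13: C, bond orders sum to 4 (valence 4) → 0 H
  atom 14: O, bond orders sum to 2 (valence 2) → 0 H
  atom 15: C, bond orders sum to 1 (valence 4) → 3 H
Totals → C:8, H:7, F:4, N:1, O:2.
In Hill order: C8H7F4NO2.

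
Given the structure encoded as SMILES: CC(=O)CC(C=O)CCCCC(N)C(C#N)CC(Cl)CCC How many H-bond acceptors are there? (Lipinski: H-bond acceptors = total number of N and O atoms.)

4

N atoms: 2; O atoms: 2.
Lipinski HBA = 2 + 2 = 4.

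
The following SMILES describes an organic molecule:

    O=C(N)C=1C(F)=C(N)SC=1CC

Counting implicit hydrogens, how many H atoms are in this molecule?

Walk through each heavy atom and fill implicit hydrogens from standard valence (C 4, N 3, O 2, S 2, halogen 1):
  atom 1: O, bond orders sum to 2 (valence 2) → 0 H
  atom 2: C, bond orders sum to 4 (valence 4) → 0 H
  atom 3: N, bond orders sum to 1 (valence 3) → 2 H
  atom 4: C, bond orders sum to 4 (valence 4) → 0 H
  atom 5: C, bond orders sum to 4 (valence 4) → 0 H
  atom 6: F (halogen, monovalent) → 0 H
  atom 7: C, bond orders sum to 4 (valence 4) → 0 H
  atom 8: N, bond orders sum to 1 (valence 3) → 2 H
  atom 9: S, bond orders sum to 2 (valence 2) → 0 H
  atom 10: C, bond orders sum to 4 (valence 4) → 0 H
  atom 11: C, bond orders sum to 2 (valence 4) → 2 H
  atom 12: C, bond orders sum to 1 (valence 4) → 3 H
Total hydrogens: 9.

9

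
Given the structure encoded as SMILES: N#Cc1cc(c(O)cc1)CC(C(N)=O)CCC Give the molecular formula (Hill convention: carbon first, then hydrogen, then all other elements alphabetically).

Walk through each heavy atom and fill implicit hydrogens from standard valence (C 4, N 3, O 2, S 2, halogen 1); for lowercase aromatic atoms, an aromatic c carries 1 H when it has two neighbours and 0 H with three, and aromatic n carries 0 H:
  atom 1: N, bond orders sum to 3 (valence 3) → 0 H
  atom 2: C, bond orders sum to 4 (valence 4) → 0 H
  atom 3: aromatic c, 3 neighbours → 0 H
  atom 4: aromatic c, 2 neighbours → 1 H
  atom 5: aromatic c, 3 neighbours → 0 H
  atom 6: aromatic c, 3 neighbours → 0 H
  atom 7: O, bond orders sum to 1 (valence 2) → 1 H
  atom 8: aromatic c, 2 neighbours → 1 H
  atom 9: aromatic c, 2 neighbours → 1 H
  atom 10: C, bond orders sum to 2 (valence 4) → 2 H
  atom 11: C, bond orders sum to 3 (valence 4) → 1 H
  atom 12: C, bond orders sum to 4 (valence 4) → 0 H
  atom 13: N, bond orders sum to 1 (valence 3) → 2 H
  atom 14: O, bond orders sum to 2 (valence 2) → 0 H
  atom 15: C, bond orders sum to 2 (valence 4) → 2 H
  atom 16: C, bond orders sum to 2 (valence 4) → 2 H
  atom 17: C, bond orders sum to 1 (valence 4) → 3 H
Totals → C:13, H:16, N:2, O:2.

C13H16N2O2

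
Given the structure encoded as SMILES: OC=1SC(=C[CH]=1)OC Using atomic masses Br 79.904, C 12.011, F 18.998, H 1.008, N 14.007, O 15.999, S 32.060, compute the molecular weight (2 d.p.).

First, the molecular formula is C5H6O2S (counting implicit H from valence).
  C: 5 × 12.011 = 60.055
  H: 6 × 1.008 = 6.048
  O: 2 × 15.999 = 31.998
  S: 1 × 32.060 = 32.060
Sum: 5×12.011 + 6×1.008 + 2×15.999 + 1×32.060 = 130.161 → 130.16 g/mol.

130.16 g/mol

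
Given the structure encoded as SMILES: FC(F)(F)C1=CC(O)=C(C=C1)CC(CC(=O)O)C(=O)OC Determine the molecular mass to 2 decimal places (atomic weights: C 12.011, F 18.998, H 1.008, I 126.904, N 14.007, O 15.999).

306.24 g/mol

First, the molecular formula is C13H13F3O5 (counting implicit H from valence).
  C: 13 × 12.011 = 156.143
  F: 3 × 18.998 = 56.994
  H: 13 × 1.008 = 13.104
  O: 5 × 15.999 = 79.995
Sum: 13×12.011 + 3×18.998 + 13×1.008 + 5×15.999 = 306.236 → 306.24 g/mol.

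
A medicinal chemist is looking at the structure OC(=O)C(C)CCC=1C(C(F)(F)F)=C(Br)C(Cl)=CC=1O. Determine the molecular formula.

C12H11BrClF3O3

Walk through each heavy atom and fill implicit hydrogens from standard valence (C 4, N 3, O 2, S 2, halogen 1):
  atom 1: O, bond orders sum to 1 (valence 2) → 1 H
  atom 2: C, bond orders sum to 4 (valence 4) → 0 H
  atom 3: O, bond orders sum to 2 (valence 2) → 0 H
  atom 4: C, bond orders sum to 3 (valence 4) → 1 H
  atom 5: C, bond orders sum to 1 (valence 4) → 3 H
  atom 6: C, bond orders sum to 2 (valence 4) → 2 H
  atom 7: C, bond orders sum to 2 (valence 4) → 2 H
  atom 8: C, bond orders sum to 4 (valence 4) → 0 H
  atom 9: C, bond orders sum to 4 (valence 4) → 0 H
  atom 10: C, bond orders sum to 4 (valence 4) → 0 H
  atom 11: F (halogen, monovalent) → 0 H
  atom 12: F (halogen, monovalent) → 0 H
  atom 13: F (halogen, monovalent) → 0 H
  atom 14: C, bond orders sum to 4 (valence 4) → 0 H
  atom 15: Br (halogen, monovalent) → 0 H
  atom 16: C, bond orders sum to 4 (valence 4) → 0 H
  atom 17: Cl (halogen, monovalent) → 0 H
  atom 18: C, bond orders sum to 3 (valence 4) → 1 H
  atom 19: C, bond orders sum to 4 (valence 4) → 0 H
  atom 20: O, bond orders sum to 1 (valence 2) → 1 H
Totals → C:12, H:11, Br:1, Cl:1, F:3, O:3.
In Hill order: C12H11BrClF3O3.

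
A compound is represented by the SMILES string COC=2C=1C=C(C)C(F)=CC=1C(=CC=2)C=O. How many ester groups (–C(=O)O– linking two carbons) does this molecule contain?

Scan the SMILES for the ester motif — none present.
Groups that are present: 1 aldehyde, 1 ether.

0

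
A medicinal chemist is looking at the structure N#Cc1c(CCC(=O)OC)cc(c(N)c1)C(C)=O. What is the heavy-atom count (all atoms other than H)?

Every atom symbol written in the SMILES (organic subset) is one heavy atom; implicit H are not written.
Heavy atoms by element → C:13, N:2, O:3.
Total: 18.

18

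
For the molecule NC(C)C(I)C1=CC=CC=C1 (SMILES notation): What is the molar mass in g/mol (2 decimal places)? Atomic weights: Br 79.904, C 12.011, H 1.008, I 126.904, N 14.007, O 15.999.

First, the molecular formula is C9H12IN (counting implicit H from valence).
  C: 9 × 12.011 = 108.099
  H: 12 × 1.008 = 12.096
  I: 1 × 126.904 = 126.904
  N: 1 × 14.007 = 14.007
Sum: 9×12.011 + 12×1.008 + 1×126.904 + 1×14.007 = 261.106 → 261.11 g/mol.

261.11 g/mol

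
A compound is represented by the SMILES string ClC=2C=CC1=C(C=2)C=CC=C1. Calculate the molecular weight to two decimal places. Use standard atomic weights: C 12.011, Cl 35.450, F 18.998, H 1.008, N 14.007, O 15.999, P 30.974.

162.62 g/mol

First, the molecular formula is C10H7Cl (counting implicit H from valence).
  C: 10 × 12.011 = 120.110
  Cl: 1 × 35.450 = 35.450
  H: 7 × 1.008 = 7.056
Sum: 10×12.011 + 1×35.450 + 7×1.008 = 162.616 → 162.62 g/mol.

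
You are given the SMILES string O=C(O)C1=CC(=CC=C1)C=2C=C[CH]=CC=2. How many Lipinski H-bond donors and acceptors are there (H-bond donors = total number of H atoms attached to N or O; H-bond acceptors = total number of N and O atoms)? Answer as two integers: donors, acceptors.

1, 2

Donors: find every N or O and count the H atoms it carries.
  atom 1 (O): bond orders sum to 2 → 0 H
  atom 3 (O): bond orders sum to 1 → 1 H
Lipinski HBD = 1.
Acceptors: N atoms = 0, O atoms = 2 → HBA = 2.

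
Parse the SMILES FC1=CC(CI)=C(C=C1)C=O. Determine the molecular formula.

C8H6FIO

Walk through each heavy atom and fill implicit hydrogens from standard valence (C 4, N 3, O 2, S 2, halogen 1):
  atom 1: F (halogen, monovalent) → 0 H
  atom 2: C, bond orders sum to 4 (valence 4) → 0 H
  atom 3: C, bond orders sum to 3 (valence 4) → 1 H
  atom 4: C, bond orders sum to 4 (valence 4) → 0 H
  atom 5: C, bond orders sum to 2 (valence 4) → 2 H
  atom 6: I (halogen, monovalent) → 0 H
  atom 7: C, bond orders sum to 4 (valence 4) → 0 H
  atom 8: C, bond orders sum to 3 (valence 4) → 1 H
  atom 9: C, bond orders sum to 3 (valence 4) → 1 H
  atom 10: C, bond orders sum to 3 (valence 4) → 1 H
  atom 11: O, bond orders sum to 2 (valence 2) → 0 H
Totals → C:8, H:6, F:1, I:1, O:1.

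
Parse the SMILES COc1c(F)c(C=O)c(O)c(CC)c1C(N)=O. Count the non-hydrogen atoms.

Every atom symbol written in the SMILES (organic subset) is one heavy atom; implicit H are not written.
Heavy atoms by element → C:11, F:1, N:1, O:4.
Total: 17.

17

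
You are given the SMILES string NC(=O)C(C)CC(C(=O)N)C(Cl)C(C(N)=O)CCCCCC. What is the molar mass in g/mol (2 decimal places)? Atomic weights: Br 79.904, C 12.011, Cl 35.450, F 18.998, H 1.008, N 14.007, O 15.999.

First, the molecular formula is C15H28ClN3O3 (counting implicit H from valence).
  C: 15 × 12.011 = 180.165
  Cl: 1 × 35.450 = 35.450
  H: 28 × 1.008 = 28.224
  N: 3 × 14.007 = 42.021
  O: 3 × 15.999 = 47.997
Sum: 15×12.011 + 1×35.450 + 28×1.008 + 3×14.007 + 3×15.999 = 333.857 → 333.86 g/mol.

333.86 g/mol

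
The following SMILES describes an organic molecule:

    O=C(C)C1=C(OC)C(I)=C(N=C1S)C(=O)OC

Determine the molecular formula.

Walk through each heavy atom and fill implicit hydrogens from standard valence (C 4, N 3, O 2, S 2, halogen 1):
  atom 1: O, bond orders sum to 2 (valence 2) → 0 H
  atom 2: C, bond orders sum to 4 (valence 4) → 0 H
  atom 3: C, bond orders sum to 1 (valence 4) → 3 H
  atom 4: C, bond orders sum to 4 (valence 4) → 0 H
  atom 5: C, bond orders sum to 4 (valence 4) → 0 H
  atom 6: O, bond orders sum to 2 (valence 2) → 0 H
  atom 7: C, bond orders sum to 1 (valence 4) → 3 H
  atom 8: C, bond orders sum to 4 (valence 4) → 0 H
  atom 9: I (halogen, monovalent) → 0 H
  atom 10: C, bond orders sum to 4 (valence 4) → 0 H
  atom 11: N, bond orders sum to 3 (valence 3) → 0 H
  atom 12: C, bond orders sum to 4 (valence 4) → 0 H
  atom 13: S, bond orders sum to 1 (valence 2) → 1 H
  atom 14: C, bond orders sum to 4 (valence 4) → 0 H
  atom 15: O, bond orders sum to 2 (valence 2) → 0 H
  atom 16: O, bond orders sum to 2 (valence 2) → 0 H
  atom 17: C, bond orders sum to 1 (valence 4) → 3 H
Totals → C:10, H:10, I:1, N:1, O:4, S:1.

C10H10INO4S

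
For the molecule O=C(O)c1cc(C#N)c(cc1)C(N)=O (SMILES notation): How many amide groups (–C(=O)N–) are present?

The amide motif appears at heavy-atom position 12 in the SMILES.
Other groups present: 1 carboxylic acid, 1 nitrile.
Amide count: 1.

1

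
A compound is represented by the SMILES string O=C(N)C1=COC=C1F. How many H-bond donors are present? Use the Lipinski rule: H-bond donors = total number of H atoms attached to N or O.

Donors: find every N or O and count the H atoms it carries.
  atom 1 (O): bond orders sum to 2 → 0 H
  atom 3 (N): bond orders sum to 1 → 2 H
  atom 6 (O): bond orders sum to 2 → 0 H
Lipinski HBD = 2.

2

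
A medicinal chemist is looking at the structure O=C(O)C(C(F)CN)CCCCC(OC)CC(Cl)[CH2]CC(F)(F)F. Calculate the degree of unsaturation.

Molecular formula: C15H26ClF4NO3.
DoU = (2C + 2 + N − H − X) / 2, where X is the halogen count and O/S are ignored.
    = (2·15 + 2 + 1 − 26 − 5) / 2 = 2 / 2 = 1.

1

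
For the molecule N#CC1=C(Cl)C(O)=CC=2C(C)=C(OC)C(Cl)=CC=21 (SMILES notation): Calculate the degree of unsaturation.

9

Degree of unsaturation = (number of rings) + (number of π bonds).
Ring closures in the SMILES: 2.
π bonds: 5 double bonds (each 1 DoU), 1 triple bond (each 2 DoU) → 7 DoU from unsaturation.
Total DoU = 2 + 7 = 9.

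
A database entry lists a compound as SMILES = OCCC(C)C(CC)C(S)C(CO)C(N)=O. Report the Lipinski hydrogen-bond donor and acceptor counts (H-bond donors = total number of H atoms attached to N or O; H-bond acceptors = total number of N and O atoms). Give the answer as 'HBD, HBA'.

4, 4

Donors: find every N or O and count the H atoms it carries.
  atom 1 (O): bond orders sum to 1 → 1 H
  atom 13 (O): bond orders sum to 1 → 1 H
  atom 15 (N): bond orders sum to 1 → 2 H
  atom 16 (O): bond orders sum to 2 → 0 H
Lipinski HBD = 4.
Acceptors: N atoms = 1, O atoms = 3 → HBA = 4.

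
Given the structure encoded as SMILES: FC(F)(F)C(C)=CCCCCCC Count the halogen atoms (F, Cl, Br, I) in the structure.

Halogen atoms appear at heavy-atom positions 1, 3, 4 (3×F).
Other groups present: 1 alkene.
Halogen count: 3.

3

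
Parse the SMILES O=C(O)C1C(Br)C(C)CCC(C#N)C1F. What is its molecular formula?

Walk through each heavy atom and fill implicit hydrogens from standard valence (C 4, N 3, O 2, S 2, halogen 1):
  atom 1: O, bond orders sum to 2 (valence 2) → 0 H
  atom 2: C, bond orders sum to 4 (valence 4) → 0 H
  atom 3: O, bond orders sum to 1 (valence 2) → 1 H
  atom 4: C, bond orders sum to 3 (valence 4) → 1 H
  atom 5: C, bond orders sum to 3 (valence 4) → 1 H
  atom 6: Br (halogen, monovalent) → 0 H
  atom 7: C, bond orders sum to 3 (valence 4) → 1 H
  atom 8: C, bond orders sum to 1 (valence 4) → 3 H
  atom 9: C, bond orders sum to 2 (valence 4) → 2 H
  atom 10: C, bond orders sum to 2 (valence 4) → 2 H
  atom 11: C, bond orders sum to 3 (valence 4) → 1 H
  atom 12: C, bond orders sum to 4 (valence 4) → 0 H
  atom 13: N, bond orders sum to 3 (valence 3) → 0 H
  atom 14: C, bond orders sum to 3 (valence 4) → 1 H
  atom 15: F (halogen, monovalent) → 0 H
Totals → C:10, H:13, Br:1, F:1, N:1, O:2.
In Hill order: C10H13BrFNO2.

C10H13BrFNO2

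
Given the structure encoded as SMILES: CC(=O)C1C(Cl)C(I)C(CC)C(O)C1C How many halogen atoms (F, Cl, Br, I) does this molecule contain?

2

Halogen atoms appear at heavy-atom positions 6, 8 (1×Cl, 1×I).
Other groups present: 1 hydroxyl, 1 ketone.
Halogen count: 2.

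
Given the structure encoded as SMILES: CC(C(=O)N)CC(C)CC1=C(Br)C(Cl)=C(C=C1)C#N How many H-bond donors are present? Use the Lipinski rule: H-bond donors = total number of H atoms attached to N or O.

2

Donors: find every N or O and count the H atoms it carries.
  atom 4 (O): bond orders sum to 2 → 0 H
  atom 5 (N): bond orders sum to 1 → 2 H
  atom 19 (N): bond orders sum to 3 → 0 H
Lipinski HBD = 2.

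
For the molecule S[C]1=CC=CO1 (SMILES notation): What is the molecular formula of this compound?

Walk through each heavy atom and fill implicit hydrogens from standard valence (C 4, N 3, O 2, S 2, halogen 1):
  atom 1: S, bond orders sum to 1 (valence 2) → 1 H
  atom 2: C with explicit H count 0
  atom 3: C, bond orders sum to 3 (valence 4) → 1 H
  atom 4: C, bond orders sum to 3 (valence 4) → 1 H
  atom 5: C, bond orders sum to 3 (valence 4) → 1 H
  atom 6: O, bond orders sum to 2 (valence 2) → 0 H
Totals → C:4, H:4, O:1, S:1.

C4H4OS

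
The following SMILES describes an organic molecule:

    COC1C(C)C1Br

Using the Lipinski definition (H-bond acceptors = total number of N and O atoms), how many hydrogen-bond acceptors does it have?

1

N atoms: 0; O atoms: 1.
Lipinski HBA = 0 + 1 = 1.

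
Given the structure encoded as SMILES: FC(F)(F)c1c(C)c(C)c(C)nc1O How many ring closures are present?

1

In SMILES, each pair of matching ring-closure digits denotes one ring-closing bond; the number of such bonds equals the number of independent rings.
Ring-closure bonds here: 1.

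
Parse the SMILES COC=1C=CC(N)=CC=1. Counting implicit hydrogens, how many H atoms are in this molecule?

9

Walk through each heavy atom and fill implicit hydrogens from standard valence (C 4, N 3, O 2, S 2, halogen 1):
  atom 1: C, bond orders sum to 1 (valence 4) → 3 H
  atom 2: O, bond orders sum to 2 (valence 2) → 0 H
  atom 3: C, bond orders sum to 4 (valence 4) → 0 H
  atom 4: C, bond orders sum to 3 (valence 4) → 1 H
  atom 5: C, bond orders sum to 3 (valence 4) → 1 H
  atom 6: C, bond orders sum to 4 (valence 4) → 0 H
  atom 7: N, bond orders sum to 1 (valence 3) → 2 H
  atom 8: C, bond orders sum to 3 (valence 4) → 1 H
  atom 9: C, bond orders sum to 3 (valence 4) → 1 H
Total hydrogens: 9.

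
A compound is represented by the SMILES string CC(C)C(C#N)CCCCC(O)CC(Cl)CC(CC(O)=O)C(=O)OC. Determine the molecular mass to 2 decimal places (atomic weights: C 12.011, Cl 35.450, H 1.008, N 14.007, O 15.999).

First, the molecular formula is C18H30ClNO5 (counting implicit H from valence).
  C: 18 × 12.011 = 216.198
  Cl: 1 × 35.450 = 35.450
  H: 30 × 1.008 = 30.240
  N: 1 × 14.007 = 14.007
  O: 5 × 15.999 = 79.995
Sum: 18×12.011 + 1×35.450 + 30×1.008 + 1×14.007 + 5×15.999 = 375.890 → 375.89 g/mol.

375.89 g/mol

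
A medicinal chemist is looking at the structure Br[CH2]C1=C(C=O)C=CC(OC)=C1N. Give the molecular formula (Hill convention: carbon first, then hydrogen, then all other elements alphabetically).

C9H10BrNO2

Walk through each heavy atom and fill implicit hydrogens from standard valence (C 4, N 3, O 2, S 2, halogen 1):
  atom 1: Br (halogen, monovalent) → 0 H
  atom 2: C with explicit H count 2
  atom 3: C, bond orders sum to 4 (valence 4) → 0 H
  atom 4: C, bond orders sum to 4 (valence 4) → 0 H
  atom 5: C, bond orders sum to 3 (valence 4) → 1 H
  atom 6: O, bond orders sum to 2 (valence 2) → 0 H
  atom 7: C, bond orders sum to 3 (valence 4) → 1 H
  atom 8: C, bond orders sum to 3 (valence 4) → 1 H
  atom 9: C, bond orders sum to 4 (valence 4) → 0 H
  atom 10: O, bond orders sum to 2 (valence 2) → 0 H
  atom 11: C, bond orders sum to 1 (valence 4) → 3 H
  atom 12: C, bond orders sum to 4 (valence 4) → 0 H
  atom 13: N, bond orders sum to 1 (valence 3) → 2 H
Totals → C:9, H:10, Br:1, N:1, O:2.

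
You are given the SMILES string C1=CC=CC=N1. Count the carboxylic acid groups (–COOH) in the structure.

Scan the SMILES for the carboxylic acid motif — none present.

0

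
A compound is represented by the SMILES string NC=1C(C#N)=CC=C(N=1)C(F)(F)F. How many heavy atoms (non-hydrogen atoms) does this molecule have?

Every atom symbol written in the SMILES (organic subset) is one heavy atom; implicit H are not written.
Heavy atoms by element → C:7, F:3, N:3.
Total: 13.

13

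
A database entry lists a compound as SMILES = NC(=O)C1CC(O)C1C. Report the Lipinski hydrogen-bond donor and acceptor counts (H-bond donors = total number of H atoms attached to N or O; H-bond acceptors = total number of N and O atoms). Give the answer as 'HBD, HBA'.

Donors: find every N or O and count the H atoms it carries.
  atom 1 (N): bond orders sum to 1 → 2 H
  atom 3 (O): bond orders sum to 2 → 0 H
  atom 7 (O): bond orders sum to 1 → 1 H
Lipinski HBD = 3.
Acceptors: N atoms = 1, O atoms = 2 → HBA = 3.

3, 3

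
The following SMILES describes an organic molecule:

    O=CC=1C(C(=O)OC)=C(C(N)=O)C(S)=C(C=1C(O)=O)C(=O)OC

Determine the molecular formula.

C13H11NO8S

Walk through each heavy atom and fill implicit hydrogens from standard valence (C 4, N 3, O 2, S 2, halogen 1):
  atom 1: O, bond orders sum to 2 (valence 2) → 0 H
  atom 2: C, bond orders sum to 3 (valence 4) → 1 H
  atom 3: C, bond orders sum to 4 (valence 4) → 0 H
  atom 4: C, bond orders sum to 4 (valence 4) → 0 H
  atom 5: C, bond orders sum to 4 (valence 4) → 0 H
  atom 6: O, bond orders sum to 2 (valence 2) → 0 H
  atom 7: O, bond orders sum to 2 (valence 2) → 0 H
  atom 8: C, bond orders sum to 1 (valence 4) → 3 H
  atom 9: C, bond orders sum to 4 (valence 4) → 0 H
  atom 10: C, bond orders sum to 4 (valence 4) → 0 H
  atom 11: N, bond orders sum to 1 (valence 3) → 2 H
  atom 12: O, bond orders sum to 2 (valence 2) → 0 H
  atom 13: C, bond orders sum to 4 (valence 4) → 0 H
  atom 14: S, bond orders sum to 1 (valence 2) → 1 H
  atom 15: C, bond orders sum to 4 (valence 4) → 0 H
  atom 16: C, bond orders sum to 4 (valence 4) → 0 H
  atom 17: C, bond orders sum to 4 (valence 4) → 0 H
  atom 18: O, bond orders sum to 1 (valence 2) → 1 H
  atom 19: O, bond orders sum to 2 (valence 2) → 0 H
  atom 20: C, bond orders sum to 4 (valence 4) → 0 H
  atom 21: O, bond orders sum to 2 (valence 2) → 0 H
  atom 22: O, bond orders sum to 2 (valence 2) → 0 H
  atom 23: C, bond orders sum to 1 (valence 4) → 3 H
Totals → C:13, H:11, N:1, O:8, S:1.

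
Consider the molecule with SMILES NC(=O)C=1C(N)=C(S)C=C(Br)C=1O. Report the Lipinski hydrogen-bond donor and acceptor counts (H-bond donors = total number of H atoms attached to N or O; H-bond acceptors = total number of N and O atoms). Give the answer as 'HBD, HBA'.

5, 4

Donors: find every N or O and count the H atoms it carries.
  atom 1 (N): bond orders sum to 1 → 2 H
  atom 3 (O): bond orders sum to 2 → 0 H
  atom 6 (N): bond orders sum to 1 → 2 H
  atom 13 (O): bond orders sum to 1 → 1 H
Lipinski HBD = 5.
Acceptors: N atoms = 2, O atoms = 2 → HBA = 4.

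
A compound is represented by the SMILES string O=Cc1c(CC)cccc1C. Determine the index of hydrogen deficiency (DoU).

5

Molecular formula: C10H12O.
DoU = (2C + 2 + N − H − X) / 2, where X is the halogen count and O/S are ignored.
    = (2·10 + 2 + 0 − 12 − 0) / 2 = 10 / 2 = 5.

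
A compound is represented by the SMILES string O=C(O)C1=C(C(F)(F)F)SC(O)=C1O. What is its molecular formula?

C6H3F3O4S

Walk through each heavy atom and fill implicit hydrogens from standard valence (C 4, N 3, O 2, S 2, halogen 1):
  atom 1: O, bond orders sum to 2 (valence 2) → 0 H
  atom 2: C, bond orders sum to 4 (valence 4) → 0 H
  atom 3: O, bond orders sum to 1 (valence 2) → 1 H
  atom 4: C, bond orders sum to 4 (valence 4) → 0 H
  atom 5: C, bond orders sum to 4 (valence 4) → 0 H
  atom 6: C, bond orders sum to 4 (valence 4) → 0 H
  atom 7: F (halogen, monovalent) → 0 H
  atom 8: F (halogen, monovalent) → 0 H
  atom 9: F (halogen, monovalent) → 0 H
  atom 10: S, bond orders sum to 2 (valence 2) → 0 H
  atom 11: C, bond orders sum to 4 (valence 4) → 0 H
  atom 12: O, bond orders sum to 1 (valence 2) → 1 H
  atom 13: C, bond orders sum to 4 (valence 4) → 0 H
  atom 14: O, bond orders sum to 1 (valence 2) → 1 H
Totals → C:6, H:3, F:3, O:4, S:1.
In Hill order: C6H3F3O4S.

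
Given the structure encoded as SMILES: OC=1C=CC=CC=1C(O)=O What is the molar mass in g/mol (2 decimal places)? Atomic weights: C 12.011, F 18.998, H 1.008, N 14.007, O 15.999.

First, the molecular formula is C7H6O3 (counting implicit H from valence).
  C: 7 × 12.011 = 84.077
  H: 6 × 1.008 = 6.048
  O: 3 × 15.999 = 47.997
Sum: 7×12.011 + 6×1.008 + 3×15.999 = 138.122 → 138.12 g/mol.

138.12 g/mol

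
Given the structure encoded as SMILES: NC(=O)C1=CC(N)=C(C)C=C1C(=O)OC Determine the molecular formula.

C10H12N2O3

Walk through each heavy atom and fill implicit hydrogens from standard valence (C 4, N 3, O 2, S 2, halogen 1):
  atom 1: N, bond orders sum to 1 (valence 3) → 2 H
  atom 2: C, bond orders sum to 4 (valence 4) → 0 H
  atom 3: O, bond orders sum to 2 (valence 2) → 0 H
  atom 4: C, bond orders sum to 4 (valence 4) → 0 H
  atom 5: C, bond orders sum to 3 (valence 4) → 1 H
  atom 6: C, bond orders sum to 4 (valence 4) → 0 H
  atom 7: N, bond orders sum to 1 (valence 3) → 2 H
  atom 8: C, bond orders sum to 4 (valence 4) → 0 H
  atom 9: C, bond orders sum to 1 (valence 4) → 3 H
  atom 10: C, bond orders sum to 3 (valence 4) → 1 H
  atom 11: C, bond orders sum to 4 (valence 4) → 0 H
  atom 12: C, bond orders sum to 4 (valence 4) → 0 H
  atom 13: O, bond orders sum to 2 (valence 2) → 0 H
  atom 14: O, bond orders sum to 2 (valence 2) → 0 H
  atom 15: C, bond orders sum to 1 (valence 4) → 3 H
Totals → C:10, H:12, N:2, O:3.
In Hill order: C10H12N2O3.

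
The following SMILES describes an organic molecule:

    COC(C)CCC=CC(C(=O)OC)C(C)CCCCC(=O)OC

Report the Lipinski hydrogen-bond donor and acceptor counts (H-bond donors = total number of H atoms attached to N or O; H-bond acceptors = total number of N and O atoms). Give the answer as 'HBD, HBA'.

0, 5

Donors: find every N or O and count the H atoms it carries.
  atom 2 (O): bond orders sum to 2 → 0 H
  atom 11 (O): bond orders sum to 2 → 0 H
  atom 12 (O): bond orders sum to 2 → 0 H
  atom 21 (O): bond orders sum to 2 → 0 H
  atom 22 (O): bond orders sum to 2 → 0 H
Lipinski HBD = 0.
Acceptors: N atoms = 0, O atoms = 5 → HBA = 5.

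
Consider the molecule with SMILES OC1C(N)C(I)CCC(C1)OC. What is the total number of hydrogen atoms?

Walk through each heavy atom and fill implicit hydrogens from standard valence (C 4, N 3, O 2, S 2, halogen 1):
  atom 1: O, bond orders sum to 1 (valence 2) → 1 H
  atom 2: C, bond orders sum to 3 (valence 4) → 1 H
  atom 3: C, bond orders sum to 3 (valence 4) → 1 H
  atom 4: N, bond orders sum to 1 (valence 3) → 2 H
  atom 5: C, bond orders sum to 3 (valence 4) → 1 H
  atom 6: I (halogen, monovalent) → 0 H
  atom 7: C, bond orders sum to 2 (valence 4) → 2 H
  atom 8: C, bond orders sum to 2 (valence 4) → 2 H
  atom 9: C, bond orders sum to 3 (valence 4) → 1 H
  atom 10: C, bond orders sum to 2 (valence 4) → 2 H
  atom 11: O, bond orders sum to 2 (valence 2) → 0 H
  atom 12: C, bond orders sum to 1 (valence 4) → 3 H
Total hydrogens: 16.

16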